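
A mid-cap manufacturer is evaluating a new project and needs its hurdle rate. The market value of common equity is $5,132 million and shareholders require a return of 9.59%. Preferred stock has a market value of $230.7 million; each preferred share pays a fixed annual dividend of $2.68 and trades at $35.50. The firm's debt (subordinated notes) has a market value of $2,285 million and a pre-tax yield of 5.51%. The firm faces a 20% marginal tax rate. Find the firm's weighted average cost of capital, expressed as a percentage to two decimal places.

Cost of preferred: Rp = 2.68 / 35.5 = 7.5493%.
Total capital V = 5132 + 230.7 + 2285 = 7647.7.
Equity: weight = 5132/7647.7 = 0.6711; cost = 9.59%.
Preferred: weight = 230.7/7647.7 = 0.0302; cost = 7.5493%.
Subordinated notes: weight = 2285/7647.7 = 0.2988; after-tax cost = 5.51% × (1 − 20%) = 4.4080%.
WACC = 0.6711 × 9.5900% + 0.0302 × 7.5493% + 0.2988 × 4.4080% = 7.9801%.

7.98%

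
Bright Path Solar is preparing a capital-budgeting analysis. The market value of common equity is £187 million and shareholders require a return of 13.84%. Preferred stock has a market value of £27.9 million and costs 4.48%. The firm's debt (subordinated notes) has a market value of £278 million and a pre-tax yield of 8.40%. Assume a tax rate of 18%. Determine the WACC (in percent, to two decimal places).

Total capital V = 187 + 27.9 + 278 = 492.9.
Equity: weight = 187/492.9 = 0.3794; cost = 13.84%.
Preferred: weight = 27.9/492.9 = 0.0566; cost = 4.48%.
Subordinated notes: weight = 278/492.9 = 0.5640; after-tax cost = 8.4% × (1 − 18%) = 6.8880%.
WACC = 0.3794 × 13.8400% + 0.0566 × 4.4800% + 0.5640 × 6.8880% = 9.3892%.

9.39%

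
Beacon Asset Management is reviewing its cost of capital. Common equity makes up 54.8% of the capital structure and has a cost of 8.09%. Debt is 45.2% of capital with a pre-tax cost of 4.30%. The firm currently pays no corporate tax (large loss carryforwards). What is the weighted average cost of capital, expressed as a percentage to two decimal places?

After-tax cost of debt = 4.3% × (1 − 0%) = 4.3000%.
WACC = 0.548 × 8.0900% + 0.452 × 4.3000% = 6.3769%.

6.38%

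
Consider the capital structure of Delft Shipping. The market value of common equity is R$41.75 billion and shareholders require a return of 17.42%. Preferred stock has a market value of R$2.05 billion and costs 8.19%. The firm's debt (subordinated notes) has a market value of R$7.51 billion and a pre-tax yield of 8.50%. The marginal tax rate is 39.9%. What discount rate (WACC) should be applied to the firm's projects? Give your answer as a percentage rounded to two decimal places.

Total capital V = 41.75 + 2.05 + 7.51 = 51.31.
Equity: weight = 41.75/51.31 = 0.8137; cost = 17.42%.
Preferred: weight = 2.05/51.31 = 0.0400; cost = 8.19%.
Subordinated notes: weight = 7.51/51.31 = 0.1464; after-tax cost = 8.5% × (1 − 39.9%) = 5.1085%.
WACC = 0.8137 × 17.4200% + 0.0400 × 8.1900% + 0.1464 × 5.1085% = 15.2493%.

15.25%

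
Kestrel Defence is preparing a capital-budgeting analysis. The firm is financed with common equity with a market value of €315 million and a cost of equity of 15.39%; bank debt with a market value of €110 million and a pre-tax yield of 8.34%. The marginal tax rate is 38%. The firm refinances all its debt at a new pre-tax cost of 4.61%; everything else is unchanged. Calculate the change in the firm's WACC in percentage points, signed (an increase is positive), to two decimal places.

-0.60 pp

Current WACC:
Total capital V = 315 + 110 = 425.
Equity: weight = 315/425 = 0.7412; cost = 15.39%.
Bank debt: weight = 110/425 = 0.2588; after-tax cost = 8.34% × (1 − 38%) = 5.1708%.
WACC = 0.7412 × 15.3900% + 0.2588 × 5.1708% = 12.7450%.
After the change:
Total capital V = 315 + 110 = 425.
Equity: weight = 315/425 = 0.7412; cost = 15.39%.
Bank debt: weight = 110/425 = 0.2588; after-tax cost = 4.61% × (1 − 38%) = 2.8582%.
WACC = 0.7412 × 15.3900% + 0.2588 × 2.8582% = 12.1465%.
Change in WACC = 12.1465% − 12.7450% = -0.5986 pp.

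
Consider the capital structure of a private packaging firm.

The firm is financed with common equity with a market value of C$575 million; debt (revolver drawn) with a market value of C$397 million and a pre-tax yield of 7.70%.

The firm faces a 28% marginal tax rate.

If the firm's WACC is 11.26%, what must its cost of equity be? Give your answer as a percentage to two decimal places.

15.21%

Total capital V = 575 + 397 = 972.
Equity weight = 575/972 = 0.5916.
Revolver drawn weight = 397/972 = 0.4084.
Debt contribution = 0.4084 × 7.7% × (1 − 28%) = 2.2644%.
Required equity contribution = 11.26% − 2.2644% = 8.9956%.
Re = 8.9956% / 0.5916 = 15.2065%.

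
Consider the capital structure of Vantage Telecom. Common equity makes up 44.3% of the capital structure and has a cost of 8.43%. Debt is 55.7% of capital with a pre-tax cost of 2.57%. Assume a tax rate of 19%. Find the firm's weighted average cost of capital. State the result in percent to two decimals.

After-tax cost of debt = 2.57% × (1 − 19%) = 2.0817%.
WACC = 0.443 × 8.4300% + 0.557 × 2.0817% = 4.8940%.

4.89%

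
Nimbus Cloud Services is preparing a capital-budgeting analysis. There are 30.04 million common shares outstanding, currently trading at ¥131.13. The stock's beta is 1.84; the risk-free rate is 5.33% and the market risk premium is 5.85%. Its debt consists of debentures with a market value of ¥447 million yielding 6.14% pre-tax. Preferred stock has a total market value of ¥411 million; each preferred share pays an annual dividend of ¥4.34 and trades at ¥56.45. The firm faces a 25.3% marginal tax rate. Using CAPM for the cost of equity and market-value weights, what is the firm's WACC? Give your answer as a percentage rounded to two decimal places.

Cost of equity via CAPM: Re = 5.33% + 1.84 × 5.85% = 16.0940%.
Cost of preferred: Rp = 4.34 / 56.45 = 7.6882%.
Market value of equity E = 131.13 × 30.04m = 3939.1452m.
Total capital V = 3939.1452 + 411 + 447 = 4797.1452.
Equity: weight = 3939.1452/4797.1452 = 0.8211; cost = 16.094%.
Preferred: weight = 411/4797.1452 = 0.0857; cost = 7.6882%.
Debentures: weight = 447/4797.1452 = 0.0932; after-tax cost = 6.14% × (1 − 25.3%) = 4.5866%.
WACC = 0.8211 × 16.0940% + 0.0857 × 7.6882% + 0.0932 × 4.5866% = 14.3016%.

14.30%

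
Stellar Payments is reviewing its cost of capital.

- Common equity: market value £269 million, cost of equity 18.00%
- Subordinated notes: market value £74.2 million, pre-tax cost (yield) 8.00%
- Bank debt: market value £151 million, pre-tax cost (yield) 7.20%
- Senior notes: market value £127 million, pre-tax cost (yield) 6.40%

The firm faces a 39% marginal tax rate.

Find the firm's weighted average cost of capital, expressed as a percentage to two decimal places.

Total capital V = 269 + 74.2 + 151 + 127 = 621.2.
Equity: weight = 269/621.2 = 0.4330; cost = 18%.
Subordinated notes: weight = 74.2/621.2 = 0.1194; after-tax cost = 8% × (1 − 39%) = 4.8800%.
Bank debt: weight = 151/621.2 = 0.2431; after-tax cost = 7.2% × (1 − 39%) = 4.3920%.
Senior notes: weight = 127/621.2 = 0.2044; after-tax cost = 6.4% × (1 − 39%) = 3.9040%.
WACC = 0.4330 × 18.0000% + 0.1194 × 4.8800% + 0.2431 × 4.3920% + 0.2044 × 3.9040% = 10.2432%.

10.24%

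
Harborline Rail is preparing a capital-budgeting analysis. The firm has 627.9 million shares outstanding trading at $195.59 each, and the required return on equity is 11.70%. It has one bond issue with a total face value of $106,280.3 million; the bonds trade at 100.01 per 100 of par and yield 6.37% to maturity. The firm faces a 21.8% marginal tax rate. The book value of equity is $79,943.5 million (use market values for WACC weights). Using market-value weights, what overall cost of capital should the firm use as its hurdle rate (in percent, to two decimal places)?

8.58%

Market value of equity E = 195.59 × 627.9m = 122810.961m. Market value of debt D = 106280.3m × 100.01/100 = 106290.92803m.
Total capital V = 122810.961 + 106290.92803 = 229101.88903.
Equity: weight = 122810.961/229101.88903 = 0.5361; cost = 11.7%.
Bonds outstanding: weight = 106290.92803/229101.88903 = 0.4639; after-tax cost = 6.37% × (1 − 21.8%) = 4.9813%.
WACC = 0.5361 × 11.7000% + 0.4639 × 4.9813% = 8.5829%.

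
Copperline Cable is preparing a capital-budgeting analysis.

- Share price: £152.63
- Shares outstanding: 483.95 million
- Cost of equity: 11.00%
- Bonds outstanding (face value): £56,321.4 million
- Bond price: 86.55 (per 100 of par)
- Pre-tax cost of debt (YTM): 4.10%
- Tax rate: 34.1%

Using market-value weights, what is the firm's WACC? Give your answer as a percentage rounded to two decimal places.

7.70%

Market value of equity E = 152.63 × 483.95m = 73865.2885m. Market value of debt D = 56321.4m × 86.55/100 = 48746.1717m.
Total capital V = 73865.2885 + 48746.1717 = 122611.4602.
Equity: weight = 73865.2885/122611.4602 = 0.6024; cost = 11%.
Bonds outstanding: weight = 48746.1717/122611.4602 = 0.3976; after-tax cost = 4.1% × (1 − 34.1%) = 2.7019%.
WACC = 0.6024 × 11.0000% + 0.3976 × 2.7019% = 7.7010%.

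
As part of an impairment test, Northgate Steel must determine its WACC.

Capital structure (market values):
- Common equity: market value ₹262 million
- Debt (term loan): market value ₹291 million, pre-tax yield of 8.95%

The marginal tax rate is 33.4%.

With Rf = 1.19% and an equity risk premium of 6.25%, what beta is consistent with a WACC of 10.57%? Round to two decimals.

Total capital V = 262 + 291 = 553.
Equity weight = 262/553 = 0.4738.
Term loan weight = 291/553 = 0.5262.
Debt contribution = 0.5262 × 8.95% × (1 − 33.4%) = 3.1366%.
Required equity contribution = 10.57% − 3.1366% = 7.4334%  ⇒  Re = 15.6895%.
CAPM: 15.6895% = 1.19% + β × 6.25%  ⇒  β = 2.3199.

2.32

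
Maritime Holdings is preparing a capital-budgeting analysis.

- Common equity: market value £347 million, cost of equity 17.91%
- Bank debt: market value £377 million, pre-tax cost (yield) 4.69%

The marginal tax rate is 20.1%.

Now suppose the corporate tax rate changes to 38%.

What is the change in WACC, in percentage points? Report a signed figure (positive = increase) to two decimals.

Current WACC:
Total capital V = 347 + 377 = 724.
Equity: weight = 347/724 = 0.4793; cost = 17.91%.
Bank debt: weight = 377/724 = 0.5207; after-tax cost = 4.69% × (1 − 20.1%) = 3.7473%.
WACC = 0.4793 × 17.9100% + 0.5207 × 3.7473% = 10.5352%.
After the change:
Total capital V = 347 + 377 = 724.
Equity: weight = 347/724 = 0.4793; cost = 17.91%.
Bank debt: weight = 377/724 = 0.5207; after-tax cost = 4.69% × (1 − 38%) = 2.9078%.
WACC = 0.4793 × 17.9100% + 0.5207 × 2.9078% = 10.0981%.
Change in WACC = 10.0981% − 10.5352% = -0.4371 pp.

-0.44 pp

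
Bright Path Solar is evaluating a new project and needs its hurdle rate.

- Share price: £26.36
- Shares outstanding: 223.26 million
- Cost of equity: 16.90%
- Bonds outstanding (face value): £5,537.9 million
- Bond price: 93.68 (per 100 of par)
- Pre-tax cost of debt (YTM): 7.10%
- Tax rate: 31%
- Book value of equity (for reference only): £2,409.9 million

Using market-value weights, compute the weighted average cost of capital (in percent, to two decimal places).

Market value of equity E = 26.36 × 223.26m = 5885.1336m. Market value of debt D = 5537.9m × 93.68/100 = 5187.90472m.
Total capital V = 5885.1336 + 5187.90472 = 11073.03832.
Equity: weight = 5885.1336/11073.03832 = 0.5315; cost = 16.9%.
Bonds outstanding: weight = 5187.90472/11073.03832 = 0.4685; after-tax cost = 7.1% × (1 − 31%) = 4.8990%.
WACC = 0.5315 × 16.9000% + 0.4685 × 4.8990% = 11.2773%.

11.28%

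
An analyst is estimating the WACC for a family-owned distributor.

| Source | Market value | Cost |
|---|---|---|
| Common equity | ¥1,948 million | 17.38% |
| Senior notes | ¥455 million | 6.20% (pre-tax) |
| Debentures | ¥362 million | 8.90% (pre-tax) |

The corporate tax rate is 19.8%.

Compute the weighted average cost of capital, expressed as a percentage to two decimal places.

Total capital V = 1948 + 455 + 362 = 2765.
Equity: weight = 1948/2765 = 0.7045; cost = 17.38%.
Senior notes: weight = 455/2765 = 0.1646; after-tax cost = 6.2% × (1 − 19.8%) = 4.9724%.
Debentures: weight = 362/2765 = 0.1309; after-tax cost = 8.9% × (1 − 19.8%) = 7.1378%.
WACC = 0.7045 × 17.3800% + 0.1646 × 4.9724% + 0.1309 × 7.1378% = 13.9973%.

14.00%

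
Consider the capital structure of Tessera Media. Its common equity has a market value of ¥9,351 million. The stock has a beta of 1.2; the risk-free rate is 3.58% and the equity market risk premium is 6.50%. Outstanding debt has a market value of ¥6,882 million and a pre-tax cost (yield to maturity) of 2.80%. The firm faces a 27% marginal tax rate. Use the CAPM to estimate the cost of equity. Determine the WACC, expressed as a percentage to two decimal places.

Cost of equity via CAPM: Re = 3.58% + 1.2 × 6.5% = 11.3800%.
Total capital V = 9351 + 6882 = 16233.
Equity: weight = 9351/16233 = 0.5760; cost = 11.38%.
Debt: weight = 6882/16233 = 0.4240; after-tax cost = 2.8% × (1 − 27%) = 2.0440%.
WACC = 0.5760 × 11.3800% + 0.4240 × 2.0440% = 7.4220%.

7.42%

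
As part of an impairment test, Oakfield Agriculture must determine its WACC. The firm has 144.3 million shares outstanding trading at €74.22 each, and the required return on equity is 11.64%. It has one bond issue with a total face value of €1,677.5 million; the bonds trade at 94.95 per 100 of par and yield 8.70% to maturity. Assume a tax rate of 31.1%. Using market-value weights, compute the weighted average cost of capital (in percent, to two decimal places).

Market value of equity E = 74.22 × 144.3m = 10709.946m. Market value of debt D = 1677.5m × 94.95/100 = 1592.78625m.
Total capital V = 10709.946 + 1592.78625 = 12302.73225.
Equity: weight = 10709.946/12302.73225 = 0.8705; cost = 11.64%.
Bonds outstanding: weight = 1592.78625/12302.73225 = 0.1295; after-tax cost = 8.7% × (1 − 31.1%) = 5.9943%.
WACC = 0.8705 × 11.6400% + 0.1295 × 5.9943% = 10.9091%.

10.91%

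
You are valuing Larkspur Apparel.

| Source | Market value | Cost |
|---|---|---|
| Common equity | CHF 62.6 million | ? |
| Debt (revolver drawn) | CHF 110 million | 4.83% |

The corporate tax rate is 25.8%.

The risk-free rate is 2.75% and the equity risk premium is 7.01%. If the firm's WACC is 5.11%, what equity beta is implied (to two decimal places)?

Total capital V = 62.6 + 110 = 172.6.
Equity weight = 62.6/172.6 = 0.3627.
Revolver drawn weight = 110/172.6 = 0.6373.
Debt contribution = 0.6373 × 4.83% × (1 − 25.8%) = 2.2840%.
Required equity contribution = 5.11% − 2.2840% = 2.8260%  ⇒  Re = 7.7917%.
CAPM: 7.7917% = 2.75% + β × 7.01%  ⇒  β = 0.7192.

0.72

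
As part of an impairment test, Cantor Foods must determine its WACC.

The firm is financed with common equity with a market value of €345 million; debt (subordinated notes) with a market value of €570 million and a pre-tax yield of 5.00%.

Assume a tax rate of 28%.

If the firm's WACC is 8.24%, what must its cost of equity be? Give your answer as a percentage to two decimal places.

15.91%

Total capital V = 345 + 570 = 915.
Equity weight = 345/915 = 0.3770.
Subordinated notes weight = 570/915 = 0.6230.
Debt contribution = 0.6230 × 5% × (1 − 28%) = 2.2426%.
Required equity contribution = 8.24% − 2.2426% = 5.9974%.
Re = 5.9974% / 0.3770 = 15.9061%.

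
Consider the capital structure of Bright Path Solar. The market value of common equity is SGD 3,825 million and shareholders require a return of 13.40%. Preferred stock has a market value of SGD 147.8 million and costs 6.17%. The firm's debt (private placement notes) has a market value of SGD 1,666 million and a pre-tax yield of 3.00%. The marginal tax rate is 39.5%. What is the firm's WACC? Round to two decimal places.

Total capital V = 3825 + 147.8 + 1666 = 5638.8.
Equity: weight = 3825/5638.8 = 0.6783; cost = 13.4%.
Preferred: weight = 147.8/5638.8 = 0.0262; cost = 6.17%.
Private placement notes: weight = 1666/5638.8 = 0.2955; after-tax cost = 3% × (1 − 39.5%) = 1.8150%.
WACC = 0.6783 × 13.4000% + 0.0262 × 6.1700% + 0.2955 × 1.8150% = 9.7877%.

9.79%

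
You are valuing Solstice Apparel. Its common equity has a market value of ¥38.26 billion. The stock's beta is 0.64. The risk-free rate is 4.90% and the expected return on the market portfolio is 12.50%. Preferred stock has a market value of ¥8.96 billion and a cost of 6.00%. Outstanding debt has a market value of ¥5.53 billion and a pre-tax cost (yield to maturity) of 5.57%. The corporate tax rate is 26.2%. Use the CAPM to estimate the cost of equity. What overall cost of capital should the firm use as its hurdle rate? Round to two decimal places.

8.53%

Market risk premium = 12.5% − 4.9% = 7.6%.
Cost of equity via CAPM: Re = 4.9% + 0.64 × 7.6% = 9.7640%.
Total capital V = 38.26 + 8.96 + 5.53 = 52.75.
Equity: weight = 38.26/52.75 = 0.7253; cost = 9.764%.
Preferred: weight = 8.96/52.75 = 0.1699; cost = 6%.
Debt: weight = 5.53/52.75 = 0.1048; after-tax cost = 5.57% × (1 − 26.2%) = 4.1107%.
WACC = 0.7253 × 9.7640% + 0.1699 × 6.0000% + 0.1048 × 4.1107% = 8.5320%.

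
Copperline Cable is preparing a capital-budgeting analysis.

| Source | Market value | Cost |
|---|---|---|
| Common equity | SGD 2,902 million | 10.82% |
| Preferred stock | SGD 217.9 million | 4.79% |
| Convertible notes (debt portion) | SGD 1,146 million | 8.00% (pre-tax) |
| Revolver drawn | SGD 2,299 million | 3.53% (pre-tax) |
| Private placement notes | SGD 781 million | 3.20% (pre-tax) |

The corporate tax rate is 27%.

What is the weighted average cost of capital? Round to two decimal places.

Total capital V = 2902 + 217.9 + 1146 + 2299 + 781 = 7345.9.
Equity: weight = 2902/7345.9 = 0.3951; cost = 10.82%.
Preferred: weight = 217.9/7345.9 = 0.0297; cost = 4.79%.
Convertible notes (debt portion): weight = 1146/7345.9 = 0.1560; after-tax cost = 8% × (1 − 27%) = 5.8400%.
Revolver drawn: weight = 2299/7345.9 = 0.3130; after-tax cost = 3.53% × (1 − 27%) = 2.5769%.
Private placement notes: weight = 781/7345.9 = 0.1063; after-tax cost = 3.2% × (1 − 27%) = 2.3360%.
WACC = 0.3951 × 10.8200% + 0.0297 × 4.7900% + 0.1560 × 5.8400% + 0.3130 × 2.5769% + 0.1063 × 2.3360% = 6.3824%.

6.38%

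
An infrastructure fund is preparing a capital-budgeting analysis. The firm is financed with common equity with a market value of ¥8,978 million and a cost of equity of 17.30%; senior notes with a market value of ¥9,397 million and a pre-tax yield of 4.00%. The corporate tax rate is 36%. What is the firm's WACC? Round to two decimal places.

9.76%

Total capital V = 8978 + 9397 = 18375.
Equity: weight = 8978/18375 = 0.4886; cost = 17.3%.
Senior notes: weight = 9397/18375 = 0.5114; after-tax cost = 4% × (1 − 36%) = 2.5600%.
WACC = 0.4886 × 17.3000% + 0.5114 × 2.5600% = 9.7619%.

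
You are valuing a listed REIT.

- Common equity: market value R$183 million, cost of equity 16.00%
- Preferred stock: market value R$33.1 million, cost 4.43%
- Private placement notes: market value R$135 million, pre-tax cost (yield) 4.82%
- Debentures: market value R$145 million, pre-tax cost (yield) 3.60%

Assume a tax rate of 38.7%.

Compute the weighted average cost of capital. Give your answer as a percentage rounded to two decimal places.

Total capital V = 183 + 33.1 + 135 + 145 = 496.1.
Equity: weight = 183/496.1 = 0.3689; cost = 16%.
Preferred: weight = 33.1/496.1 = 0.0667; cost = 4.43%.
Private placement notes: weight = 135/496.1 = 0.2721; after-tax cost = 4.82% × (1 − 38.7%) = 2.9547%.
Debentures: weight = 145/496.1 = 0.2923; after-tax cost = 3.6% × (1 − 38.7%) = 2.2068%.
WACC = 0.3689 × 16.0000% + 0.0667 × 4.4300% + 0.2721 × 2.9547% + 0.2923 × 2.2068% = 7.6466%.

7.65%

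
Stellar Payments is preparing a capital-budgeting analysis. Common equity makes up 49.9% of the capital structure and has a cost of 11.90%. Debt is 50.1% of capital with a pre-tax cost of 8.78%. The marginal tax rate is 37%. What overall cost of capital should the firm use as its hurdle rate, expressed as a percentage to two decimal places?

After-tax cost of debt = 8.78% × (1 − 37%) = 5.5314%.
WACC = 0.499 × 11.9000% + 0.501 × 5.5314% = 8.7093%.

8.71%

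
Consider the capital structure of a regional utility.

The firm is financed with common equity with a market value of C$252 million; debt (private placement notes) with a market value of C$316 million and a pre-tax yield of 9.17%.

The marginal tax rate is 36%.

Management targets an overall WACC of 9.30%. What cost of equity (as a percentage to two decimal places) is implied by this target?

Total capital V = 252 + 316 = 568.
Equity weight = 252/568 = 0.4437.
Private placement notes weight = 316/568 = 0.5563.
Debt contribution = 0.5563 × 9.17% × (1 − 36%) = 3.2650%.
Required equity contribution = 9.3% − 3.2650% = 6.0350%.
Re = 6.0350% / 0.4437 = 13.6026%.

13.60%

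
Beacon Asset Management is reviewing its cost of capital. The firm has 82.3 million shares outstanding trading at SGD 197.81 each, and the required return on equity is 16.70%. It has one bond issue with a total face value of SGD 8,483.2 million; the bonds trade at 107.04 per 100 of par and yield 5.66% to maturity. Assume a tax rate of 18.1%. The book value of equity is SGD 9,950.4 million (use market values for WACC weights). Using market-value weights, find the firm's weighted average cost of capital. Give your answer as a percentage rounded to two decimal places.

Market value of equity E = 197.81 × 82.3m = 16279.763m. Market value of debt D = 8483.2m × 107.04/100 = 9080.41728m.
Total capital V = 16279.763 + 9080.41728 = 25360.18028.
Equity: weight = 16279.763/25360.18028 = 0.6419; cost = 16.7%.
Bonds outstanding: weight = 9080.41728/25360.18028 = 0.3581; after-tax cost = 5.66% × (1 − 18.1%) = 4.6355%.
WACC = 0.6419 × 16.7000% + 0.3581 × 4.6355% = 12.3802%.

12.38%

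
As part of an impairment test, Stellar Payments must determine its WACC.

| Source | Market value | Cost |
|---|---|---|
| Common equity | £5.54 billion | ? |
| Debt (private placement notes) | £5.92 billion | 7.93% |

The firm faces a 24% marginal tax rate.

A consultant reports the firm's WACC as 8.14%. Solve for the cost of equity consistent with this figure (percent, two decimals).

10.40%

Total capital V = 5.54 + 5.92 = 11.46.
Equity weight = 5.54/11.46 = 0.4834.
Private placement notes weight = 5.92/11.46 = 0.5166.
Debt contribution = 0.5166 × 7.93% × (1 − 24%) = 3.1133%.
Required equity contribution = 8.14% − 3.1133% = 5.0267%.
Re = 5.0267% / 0.4834 = 10.3981%.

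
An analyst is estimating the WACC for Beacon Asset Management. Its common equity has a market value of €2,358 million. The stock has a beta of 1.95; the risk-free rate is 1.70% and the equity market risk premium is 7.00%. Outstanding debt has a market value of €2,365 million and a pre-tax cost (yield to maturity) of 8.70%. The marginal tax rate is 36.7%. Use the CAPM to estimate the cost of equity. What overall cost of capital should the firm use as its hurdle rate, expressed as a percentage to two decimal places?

Cost of equity via CAPM: Re = 1.7% + 1.95 × 7.0% = 15.3500%.
Total capital V = 2358 + 2365 = 4723.
Equity: weight = 2358/4723 = 0.4993; cost = 15.35%.
Debt: weight = 2365/4723 = 0.5007; after-tax cost = 8.7% × (1 − 36.7%) = 5.5071%.
WACC = 0.4993 × 15.3500% + 0.5007 × 5.5071% = 10.4213%.

10.42%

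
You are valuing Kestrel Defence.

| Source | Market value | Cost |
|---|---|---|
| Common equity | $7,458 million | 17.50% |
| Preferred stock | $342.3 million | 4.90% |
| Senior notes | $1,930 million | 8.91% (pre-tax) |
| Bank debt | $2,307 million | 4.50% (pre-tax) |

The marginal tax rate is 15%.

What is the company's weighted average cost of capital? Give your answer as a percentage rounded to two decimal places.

12.93%

Total capital V = 7458 + 342.3 + 1930 + 2307 = 12037.3.
Equity: weight = 7458/12037.3 = 0.6196; cost = 17.5%.
Preferred: weight = 342.3/12037.3 = 0.0284; cost = 4.9%.
Senior notes: weight = 1930/12037.3 = 0.1603; after-tax cost = 8.91% × (1 − 15%) = 7.5735%.
Bank debt: weight = 2307/12037.3 = 0.1917; after-tax cost = 4.5% × (1 − 15%) = 3.8250%.
WACC = 0.6196 × 17.5000% + 0.0284 × 4.9000% + 0.1603 × 7.5735% + 0.1917 × 3.8250% = 12.9293%.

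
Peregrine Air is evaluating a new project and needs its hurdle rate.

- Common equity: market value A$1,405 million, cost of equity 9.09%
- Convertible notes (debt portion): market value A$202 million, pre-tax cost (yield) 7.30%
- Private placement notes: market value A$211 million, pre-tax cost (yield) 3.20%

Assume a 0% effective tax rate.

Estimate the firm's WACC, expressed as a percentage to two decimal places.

8.21%

Total capital V = 1405 + 202 + 211 = 1818.
Equity: weight = 1405/1818 = 0.7728; cost = 9.09%.
Convertible notes (debt portion): weight = 202/1818 = 0.1111; after-tax cost = 7.3% × (1 − 0%) = 7.3000%.
Private placement notes: weight = 211/1818 = 0.1161; after-tax cost = 3.2% × (1 − 0%) = 3.2000%.
WACC = 0.7728 × 9.0900% + 0.1111 × 7.3000% + 0.1161 × 3.2000% = 8.2075%.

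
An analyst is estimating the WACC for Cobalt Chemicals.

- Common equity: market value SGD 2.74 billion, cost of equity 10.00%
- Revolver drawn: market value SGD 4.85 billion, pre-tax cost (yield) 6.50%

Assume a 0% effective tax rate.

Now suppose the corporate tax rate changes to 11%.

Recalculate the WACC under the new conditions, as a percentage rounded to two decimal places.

7.31%

After the change:
Total capital V = 2.74 + 4.85 = 7.59.
Equity: weight = 2.74/7.59 = 0.3610; cost = 10%.
Revolver drawn: weight = 4.85/7.59 = 0.6390; after-tax cost = 6.5% × (1 − 11%) = 5.7850%.
WACC = 0.3610 × 10.0000% + 0.6390 × 5.7850% = 7.3066%.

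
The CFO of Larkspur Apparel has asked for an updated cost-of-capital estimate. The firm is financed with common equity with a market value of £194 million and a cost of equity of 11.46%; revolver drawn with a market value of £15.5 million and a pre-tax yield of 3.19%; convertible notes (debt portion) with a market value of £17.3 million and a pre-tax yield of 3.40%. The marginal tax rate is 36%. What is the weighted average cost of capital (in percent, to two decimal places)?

10.11%

Total capital V = 194 + 15.5 + 17.3 = 226.8.
Equity: weight = 194/226.8 = 0.8554; cost = 11.46%.
Revolver drawn: weight = 15.5/226.8 = 0.0683; after-tax cost = 3.19% × (1 − 36%) = 2.0416%.
Convertible notes (debt portion): weight = 17.3/226.8 = 0.0763; after-tax cost = 3.4% × (1 − 36%) = 2.1760%.
WACC = 0.8554 × 11.4600% + 0.0683 × 2.0416% + 0.0763 × 2.1760% = 10.1082%.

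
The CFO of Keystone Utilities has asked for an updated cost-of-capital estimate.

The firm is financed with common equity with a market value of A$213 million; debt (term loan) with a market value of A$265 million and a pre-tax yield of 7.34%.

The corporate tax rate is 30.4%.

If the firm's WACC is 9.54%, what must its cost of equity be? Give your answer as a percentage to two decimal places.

Total capital V = 213 + 265 = 478.
Equity weight = 213/478 = 0.4456.
Term loan weight = 265/478 = 0.5544.
Debt contribution = 0.5544 × 7.34% × (1 − 30.4%) = 2.8322%.
Required equity contribution = 9.54% − 2.8322% = 6.7078%.
Re = 6.7078% / 0.4456 = 15.0532%.

15.05%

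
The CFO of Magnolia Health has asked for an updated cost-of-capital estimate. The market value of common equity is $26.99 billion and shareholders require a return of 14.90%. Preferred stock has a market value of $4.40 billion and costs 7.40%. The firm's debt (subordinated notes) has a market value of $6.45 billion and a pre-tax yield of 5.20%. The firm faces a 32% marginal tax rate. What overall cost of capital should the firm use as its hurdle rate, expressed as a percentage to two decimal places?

12.09%

Total capital V = 26.99 + 4.4 + 6.45 = 37.84.
Equity: weight = 26.99/37.84 = 0.7133; cost = 14.9%.
Preferred: weight = 4.4/37.84 = 0.1163; cost = 7.4%.
Subordinated notes: weight = 6.45/37.84 = 0.1705; after-tax cost = 5.2% × (1 − 32%) = 3.5360%.
WACC = 0.7133 × 14.9000% + 0.1163 × 7.4000% + 0.1705 × 3.5360% = 12.0909%.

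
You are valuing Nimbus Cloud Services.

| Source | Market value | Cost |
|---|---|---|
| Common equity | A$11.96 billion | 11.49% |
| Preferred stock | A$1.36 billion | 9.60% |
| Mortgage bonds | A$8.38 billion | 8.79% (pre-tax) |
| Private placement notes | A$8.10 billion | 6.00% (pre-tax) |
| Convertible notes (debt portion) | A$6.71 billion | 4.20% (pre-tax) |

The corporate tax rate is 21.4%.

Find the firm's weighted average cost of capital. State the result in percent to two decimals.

Total capital V = 11.96 + 1.36 + 8.38 + 8.1 + 6.71 = 36.51.
Equity: weight = 11.96/36.51 = 0.3276; cost = 11.49%.
Preferred: weight = 1.36/36.51 = 0.0373; cost = 9.6%.
Mortgage bonds: weight = 8.38/36.51 = 0.2295; after-tax cost = 8.79% × (1 − 21.4%) = 6.9089%.
Private placement notes: weight = 8.1/36.51 = 0.2219; after-tax cost = 6% × (1 − 21.4%) = 4.7160%.
Convertible notes (debt portion): weight = 6.71/36.51 = 0.1838; after-tax cost = 4.2% × (1 − 21.4%) = 3.3012%.
WACC = 0.3276 × 11.4900% + 0.0373 × 9.6000% + 0.2295 × 6.9089% + 0.2219 × 4.7160% + 0.1838 × 3.3012% = 7.3603%.

7.36%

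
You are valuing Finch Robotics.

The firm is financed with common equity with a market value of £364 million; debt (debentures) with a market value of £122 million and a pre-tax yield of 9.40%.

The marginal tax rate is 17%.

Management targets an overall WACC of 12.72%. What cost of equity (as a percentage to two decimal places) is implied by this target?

14.37%

Total capital V = 364 + 122 = 486.
Equity weight = 364/486 = 0.7490.
Debentures weight = 122/486 = 0.2510.
Debt contribution = 0.2510 × 9.4% × (1 − 17%) = 1.9585%.
Required equity contribution = 12.72% − 1.9585% = 10.7615%.
Re = 10.7615% / 0.7490 = 14.3683%.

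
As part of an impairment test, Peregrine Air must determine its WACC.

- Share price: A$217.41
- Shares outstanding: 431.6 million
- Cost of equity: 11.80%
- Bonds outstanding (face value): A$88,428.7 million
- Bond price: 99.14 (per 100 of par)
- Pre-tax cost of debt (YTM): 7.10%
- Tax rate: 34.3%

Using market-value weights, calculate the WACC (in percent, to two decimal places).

Market value of equity E = 217.41 × 431.6m = 93834.156m. Market value of debt D = 88428.7m × 99.14/100 = 87668.21318m.
Total capital V = 93834.156 + 87668.21318 = 181502.36918.
Equity: weight = 93834.156/181502.36918 = 0.5170; cost = 11.8%.
Bonds outstanding: weight = 87668.21318/181502.36918 = 0.4830; after-tax cost = 7.1% × (1 − 34.3%) = 4.6647%.
WACC = 0.5170 × 11.8000% + 0.4830 × 4.6647% = 8.3535%.

8.35%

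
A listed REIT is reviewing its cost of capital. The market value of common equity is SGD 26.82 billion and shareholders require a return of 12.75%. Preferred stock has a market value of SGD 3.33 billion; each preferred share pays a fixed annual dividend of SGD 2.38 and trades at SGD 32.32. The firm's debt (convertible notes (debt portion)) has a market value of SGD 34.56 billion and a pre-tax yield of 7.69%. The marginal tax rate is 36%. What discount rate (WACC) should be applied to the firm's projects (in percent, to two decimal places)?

8.29%

Cost of preferred: Rp = 2.38 / 32.32 = 7.3639%.
Total capital V = 26.82 + 3.33 + 34.56 = 64.71.
Equity: weight = 26.82/64.71 = 0.4145; cost = 12.75%.
Preferred: weight = 3.33/64.71 = 0.0515; cost = 7.3639%.
Convertible notes (debt portion): weight = 34.56/64.71 = 0.5341; after-tax cost = 7.69% × (1 − 36%) = 4.9216%.
WACC = 0.4145 × 12.7500% + 0.0515 × 7.3639% + 0.5341 × 4.9216% = 8.2919%.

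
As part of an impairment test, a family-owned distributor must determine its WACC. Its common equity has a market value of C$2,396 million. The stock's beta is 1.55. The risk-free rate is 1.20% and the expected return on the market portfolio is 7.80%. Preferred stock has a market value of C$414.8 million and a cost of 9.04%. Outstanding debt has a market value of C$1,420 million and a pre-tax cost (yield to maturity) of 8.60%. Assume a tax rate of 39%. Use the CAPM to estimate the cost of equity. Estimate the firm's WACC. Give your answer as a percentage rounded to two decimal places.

Market risk premium = 7.8% − 1.2% = 6.6%.
Cost of equity via CAPM: Re = 1.2% + 1.55 × 6.6% = 11.4300%.
Total capital V = 2396 + 414.8 + 1420 = 4230.8.
Equity: weight = 2396/4230.8 = 0.5663; cost = 11.43%.
Preferred: weight = 414.8/4230.8 = 0.0980; cost = 9.04%.
Debt: weight = 1420/4230.8 = 0.3356; after-tax cost = 8.6% × (1 − 39%) = 5.2460%.
WACC = 0.5663 × 11.4300% + 0.0980 × 9.0400% + 0.3356 × 5.2460% = 9.1201%.

9.12%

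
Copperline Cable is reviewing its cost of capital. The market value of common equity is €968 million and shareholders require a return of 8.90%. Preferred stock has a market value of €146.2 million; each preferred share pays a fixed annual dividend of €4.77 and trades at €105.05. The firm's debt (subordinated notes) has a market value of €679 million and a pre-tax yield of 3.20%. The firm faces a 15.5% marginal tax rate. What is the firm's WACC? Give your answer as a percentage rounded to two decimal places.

6.20%

Cost of preferred: Rp = 4.77 / 105.05 = 4.5407%.
Total capital V = 968 + 146.2 + 679 = 1793.2.
Equity: weight = 968/1793.2 = 0.5398; cost = 8.9%.
Preferred: weight = 146.2/1793.2 = 0.0815; cost = 4.5407%.
Subordinated notes: weight = 679/1793.2 = 0.3787; after-tax cost = 3.2% × (1 − 15.5%) = 2.7040%.
WACC = 0.5398 × 8.9000% + 0.0815 × 4.5407% + 0.3787 × 2.7040% = 6.1985%.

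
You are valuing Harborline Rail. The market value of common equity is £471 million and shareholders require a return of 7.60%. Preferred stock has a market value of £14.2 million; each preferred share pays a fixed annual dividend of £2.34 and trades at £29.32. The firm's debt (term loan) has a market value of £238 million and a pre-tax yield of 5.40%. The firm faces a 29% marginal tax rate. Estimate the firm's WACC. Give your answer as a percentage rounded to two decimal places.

6.37%

Cost of preferred: Rp = 2.34 / 29.32 = 7.9809%.
Total capital V = 471 + 14.2 + 238 = 723.2.
Equity: weight = 471/723.2 = 0.6513; cost = 7.6%.
Preferred: weight = 14.2/723.2 = 0.0196; cost = 7.9809%.
Term loan: weight = 238/723.2 = 0.3291; after-tax cost = 5.4% × (1 − 29%) = 3.8340%.
WACC = 0.6513 × 7.6000% + 0.0196 × 7.9809% + 0.3291 × 3.8340% = 6.3681%.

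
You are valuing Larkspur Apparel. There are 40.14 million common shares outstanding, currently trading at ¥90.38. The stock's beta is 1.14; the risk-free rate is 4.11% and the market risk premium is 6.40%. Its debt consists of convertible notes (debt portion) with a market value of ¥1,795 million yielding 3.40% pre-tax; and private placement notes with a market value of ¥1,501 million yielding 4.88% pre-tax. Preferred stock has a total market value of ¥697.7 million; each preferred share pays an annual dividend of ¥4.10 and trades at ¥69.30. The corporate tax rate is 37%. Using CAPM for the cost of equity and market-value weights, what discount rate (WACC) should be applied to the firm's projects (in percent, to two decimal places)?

Cost of equity via CAPM: Re = 4.11% + 1.14 × 6.4% = 11.4060%.
Cost of preferred: Rp = 4.1 / 69.3 = 5.9163%.
Market value of equity E = 90.38 × 40.14m = 3627.8532m.
Total capital V = 3627.8532 + 697.7 + 1795 + 1501 = 7621.5532.
Equity: weight = 3627.8532/7621.5532 = 0.4760; cost = 11.406%.
Preferred: weight = 697.7/7621.5532 = 0.0915; cost = 5.9163%.
Convertible notes (debt portion): weight = 1795/7621.5532 = 0.2355; after-tax cost = 3.4% × (1 − 37%) = 2.1420%.
Private placement notes: weight = 1501/7621.5532 = 0.1969; after-tax cost = 4.88% × (1 − 37%) = 3.0744%.
WACC = 0.4760 × 11.4060% + 0.0915 × 5.9163% + 0.2355 × 2.1420% + 0.1969 × 3.0744% = 7.0808%.

7.08%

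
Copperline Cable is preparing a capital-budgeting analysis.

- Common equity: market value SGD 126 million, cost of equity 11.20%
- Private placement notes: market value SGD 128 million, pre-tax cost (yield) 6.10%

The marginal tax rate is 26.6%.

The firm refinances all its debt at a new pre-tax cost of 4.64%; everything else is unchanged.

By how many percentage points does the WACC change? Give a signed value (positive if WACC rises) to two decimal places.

Current WACC:
Total capital V = 126 + 128 = 254.
Equity: weight = 126/254 = 0.4961; cost = 11.2%.
Private placement notes: weight = 128/254 = 0.5039; after-tax cost = 6.1% × (1 − 26.6%) = 4.4774%.
WACC = 0.4961 × 11.2000% + 0.5039 × 4.4774% = 7.8122%.
After the change:
Total capital V = 126 + 128 = 254.
Equity: weight = 126/254 = 0.4961; cost = 11.2%.
Private placement notes: weight = 128/254 = 0.5039; after-tax cost = 4.64% × (1 − 26.6%) = 3.4058%.
WACC = 0.4961 × 11.2000% + 0.5039 × 3.4058% = 7.2722%.
Change in WACC = 7.2722% − 7.8122% = -0.5400 pp.

-0.54 pp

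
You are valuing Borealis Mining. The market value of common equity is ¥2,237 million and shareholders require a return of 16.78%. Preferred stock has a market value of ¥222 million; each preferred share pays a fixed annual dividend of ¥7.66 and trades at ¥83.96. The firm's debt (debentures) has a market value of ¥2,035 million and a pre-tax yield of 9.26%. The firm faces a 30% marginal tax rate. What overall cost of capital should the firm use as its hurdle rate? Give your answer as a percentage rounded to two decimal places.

11.74%

Cost of preferred: Rp = 7.66 / 83.96 = 9.1234%.
Total capital V = 2237 + 222 + 2035 = 4494.
Equity: weight = 2237/4494 = 0.4978; cost = 16.78%.
Preferred: weight = 222/4494 = 0.0494; cost = 9.1234%.
Debentures: weight = 2035/4494 = 0.4528; after-tax cost = 9.26% × (1 − 30%) = 6.4820%.
WACC = 0.4978 × 16.7800% + 0.0494 × 9.1234% + 0.4528 × 6.4820% = 11.7386%.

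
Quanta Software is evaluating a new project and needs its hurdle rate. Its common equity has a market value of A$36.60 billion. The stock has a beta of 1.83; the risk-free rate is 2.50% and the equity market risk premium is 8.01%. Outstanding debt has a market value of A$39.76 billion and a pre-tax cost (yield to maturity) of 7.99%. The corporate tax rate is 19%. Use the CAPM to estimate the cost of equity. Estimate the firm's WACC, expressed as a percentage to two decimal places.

Cost of equity via CAPM: Re = 2.5% + 1.83 × 8.01% = 17.1583%.
Total capital V = 36.6 + 39.76 = 76.36.
Equity: weight = 36.6/76.36 = 0.4793; cost = 17.1583%.
Debt: weight = 39.76/76.36 = 0.5207; after-tax cost = 7.99% × (1 − 19%) = 6.4719%.
WACC = 0.4793 × 17.1583% + 0.5207 × 6.4719% = 11.5940%.

11.59%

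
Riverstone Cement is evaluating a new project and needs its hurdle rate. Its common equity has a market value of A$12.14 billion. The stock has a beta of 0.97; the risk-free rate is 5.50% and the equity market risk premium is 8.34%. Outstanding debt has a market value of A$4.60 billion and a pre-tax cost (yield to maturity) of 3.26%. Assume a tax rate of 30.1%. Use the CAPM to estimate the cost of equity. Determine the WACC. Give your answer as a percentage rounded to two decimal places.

10.48%

Cost of equity via CAPM: Re = 5.5% + 0.97 × 8.34% = 13.5898%.
Total capital V = 12.14 + 4.6 = 16.74.
Equity: weight = 12.14/16.74 = 0.7252; cost = 13.5898%.
Debt: weight = 4.6/16.74 = 0.2748; after-tax cost = 3.26% × (1 − 30.1%) = 2.2787%.
WACC = 0.7252 × 13.5898% + 0.2748 × 2.2787% = 10.4816%.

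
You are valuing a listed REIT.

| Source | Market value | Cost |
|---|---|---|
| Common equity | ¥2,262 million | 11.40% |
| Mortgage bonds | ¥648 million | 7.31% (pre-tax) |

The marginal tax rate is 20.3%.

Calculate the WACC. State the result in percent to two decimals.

Total capital V = 2262 + 648 = 2910.
Equity: weight = 2262/2910 = 0.7773; cost = 11.4%.
Mortgage bonds: weight = 648/2910 = 0.2227; after-tax cost = 7.31% × (1 − 20.3%) = 5.8261%.
WACC = 0.7773 × 11.4000% + 0.2227 × 5.8261% = 10.1588%.

10.16%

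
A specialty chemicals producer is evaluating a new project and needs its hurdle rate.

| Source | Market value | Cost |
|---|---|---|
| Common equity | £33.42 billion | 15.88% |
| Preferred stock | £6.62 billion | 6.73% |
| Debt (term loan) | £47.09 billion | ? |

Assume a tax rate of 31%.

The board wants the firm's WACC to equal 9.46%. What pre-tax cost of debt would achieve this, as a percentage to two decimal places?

Total capital V = 33.42 + 6.62 + 47.09 = 87.13.
Equity weight = 33.42/87.13 = 0.3836.
Preferred weight = 6.62/87.13 = 0.0760.
Term loan weight = 47.09/87.13 = 0.5405.
Equity contribution = 0.3836 × 15.88% = 6.0910%.
Preferred contribution = 0.0760 × 6.73% = 0.5113%.
Remaining for debt = 9.46% − 6.6023% = 2.8577%.
Rd × (1 − 31%) × 0.5405 = 2.8577%  ⇒  Rd = 7.6630%.

7.66%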